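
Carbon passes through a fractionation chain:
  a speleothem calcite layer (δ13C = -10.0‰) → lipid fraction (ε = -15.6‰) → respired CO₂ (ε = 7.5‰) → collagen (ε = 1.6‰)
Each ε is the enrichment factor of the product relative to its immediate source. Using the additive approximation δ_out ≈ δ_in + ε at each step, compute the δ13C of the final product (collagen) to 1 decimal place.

-16.5‰

step 1: δ ≈ -10.0 + (-15.6) = -25.6‰
step 2: δ ≈ -25.6 + (7.5) = -18.1‰
step 3: δ ≈ -18.1 + (1.6) = -16.5‰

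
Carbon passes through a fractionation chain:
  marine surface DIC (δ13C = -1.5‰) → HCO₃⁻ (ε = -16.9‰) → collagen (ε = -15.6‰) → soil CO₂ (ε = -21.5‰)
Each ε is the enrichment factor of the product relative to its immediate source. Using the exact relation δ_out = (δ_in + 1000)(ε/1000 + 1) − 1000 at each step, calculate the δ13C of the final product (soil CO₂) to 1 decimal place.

-54.5‰

step 1: δ = (-1.50 + 1000)·(-16.9/1000 + 1) − 1000 = -18.37‰
step 2: δ = (-18.37 + 1000)·(-15.6/1000 + 1) − 1000 = -33.69‰
step 3: δ = (-33.69 + 1000)·(-21.5/1000 + 1) − 1000 = -54.46‰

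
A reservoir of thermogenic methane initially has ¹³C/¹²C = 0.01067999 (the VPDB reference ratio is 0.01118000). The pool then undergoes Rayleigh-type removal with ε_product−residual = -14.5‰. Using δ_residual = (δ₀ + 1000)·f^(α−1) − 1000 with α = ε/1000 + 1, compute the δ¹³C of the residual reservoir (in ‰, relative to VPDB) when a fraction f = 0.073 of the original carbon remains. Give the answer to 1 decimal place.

-7.8‰

δ₀ = (0.01067999/0.01118000 − 1)×1000 = (0.955276 − 1)×1000 = -44.724‰
α − 1 = ε/1000 = -0.0145
f^(α−1) = 0.073^(-0.0145) = 1.038680
δ_res = (-44.724 + 1000) × 1.038680 − 1000 = 992.227 − 1000 = -7.77‰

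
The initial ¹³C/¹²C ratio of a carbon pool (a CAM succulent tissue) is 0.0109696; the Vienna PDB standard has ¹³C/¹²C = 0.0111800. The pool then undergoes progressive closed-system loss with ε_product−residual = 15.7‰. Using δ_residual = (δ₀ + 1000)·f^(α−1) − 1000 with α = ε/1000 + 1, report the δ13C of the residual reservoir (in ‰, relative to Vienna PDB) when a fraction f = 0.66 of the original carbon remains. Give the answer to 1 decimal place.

-25.2‰

δ₀ = (0.0109696/0.0111800 − 1)×1000 = (0.981181 − 1)×1000 = -18.819‰
α − 1 = ε/1000 = 0.0157
f^(α−1) = 0.66^(0.0157) = 0.993498
δ_res = (-18.819 + 1000) × 0.993498 − 1000 = 974.801 − 1000 = -25.20‰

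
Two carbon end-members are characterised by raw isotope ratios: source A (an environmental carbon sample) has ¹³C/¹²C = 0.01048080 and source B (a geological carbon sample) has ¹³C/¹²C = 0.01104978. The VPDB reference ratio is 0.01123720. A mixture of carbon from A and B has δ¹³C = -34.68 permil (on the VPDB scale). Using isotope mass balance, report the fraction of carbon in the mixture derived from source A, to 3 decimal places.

δ_A = (0.01048080/0.01123720 − 1)×1000 = (0.932688 − 1)×1000 = -67.312 permil
δ_B = (0.01104978/0.01123720 − 1)×1000 = (0.983321 − 1)×1000 = -16.679 permil
f_A = (δ_mix − δ_B)/(δ_A − δ_B) = (-34.68 − (-16.679))/(-67.312 − (-16.679))
f_A = -18.001 / -50.634 = 0.3555

0.356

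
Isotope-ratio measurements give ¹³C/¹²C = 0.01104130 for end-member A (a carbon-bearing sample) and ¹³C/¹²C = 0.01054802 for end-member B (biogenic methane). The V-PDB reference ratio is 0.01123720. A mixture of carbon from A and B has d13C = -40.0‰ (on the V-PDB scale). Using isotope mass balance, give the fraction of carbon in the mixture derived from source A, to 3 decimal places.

0.486

δ_A = (0.01104130/0.01123720 − 1)×1000 = (0.982567 − 1)×1000 = -17.433‰
δ_B = (0.01054802/0.01123720 − 1)×1000 = (0.938670 − 1)×1000 = -61.330‰
f_A = (δ_mix − δ_B)/(δ_A − δ_B) = (-40.0 − (-61.330))/(-17.433 − (-61.330))
f_A = 21.330 / 43.897 = 0.4859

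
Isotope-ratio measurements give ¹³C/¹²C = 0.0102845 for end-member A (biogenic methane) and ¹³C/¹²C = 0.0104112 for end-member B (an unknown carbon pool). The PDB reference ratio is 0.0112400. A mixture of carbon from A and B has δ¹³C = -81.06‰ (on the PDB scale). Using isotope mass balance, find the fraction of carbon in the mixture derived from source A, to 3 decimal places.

δ_A = (0.0102845/0.0112400 − 1)×1000 = (0.914991 − 1)×1000 = -85.009‰
δ_B = (0.0104112/0.0112400 − 1)×1000 = (0.926263 − 1)×1000 = -73.737‰
f_A = (δ_mix − δ_B)/(δ_A − δ_B) = (-81.06 − (-73.737))/(-85.009 − (-73.737))
f_A = -7.323 / -11.272 = 0.6497

0.650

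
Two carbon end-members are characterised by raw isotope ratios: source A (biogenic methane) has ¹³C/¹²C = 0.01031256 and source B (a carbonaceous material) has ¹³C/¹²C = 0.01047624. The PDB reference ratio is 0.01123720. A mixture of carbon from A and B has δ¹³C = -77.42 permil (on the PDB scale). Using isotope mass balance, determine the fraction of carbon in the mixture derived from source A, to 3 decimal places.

δ_A = (0.01031256/0.01123720 − 1)×1000 = (0.917716 − 1)×1000 = -82.284 permil
δ_B = (0.01047624/0.01123720 − 1)×1000 = (0.932282 − 1)×1000 = -67.718 permil
f_A = (δ_mix − δ_B)/(δ_A − δ_B) = (-77.42 − (-67.718))/(-82.284 − (-67.718))
f_A = -9.702 / -14.566 = 0.6661

0.666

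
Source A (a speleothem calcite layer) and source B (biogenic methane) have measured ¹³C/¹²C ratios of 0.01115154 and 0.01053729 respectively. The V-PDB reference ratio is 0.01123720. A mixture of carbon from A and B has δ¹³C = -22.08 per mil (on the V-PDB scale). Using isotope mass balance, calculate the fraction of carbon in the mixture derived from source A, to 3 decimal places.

0.736

δ_A = (0.01115154/0.01123720 − 1)×1000 = (0.992377 − 1)×1000 = -7.623 per mil
δ_B = (0.01053729/0.01123720 − 1)×1000 = (0.937715 − 1)×1000 = -62.285 per mil
f_A = (δ_mix − δ_B)/(δ_A − δ_B) = (-22.08 − (-62.285))/(-7.623 − (-62.285))
f_A = 40.205 / 54.662 = 0.7355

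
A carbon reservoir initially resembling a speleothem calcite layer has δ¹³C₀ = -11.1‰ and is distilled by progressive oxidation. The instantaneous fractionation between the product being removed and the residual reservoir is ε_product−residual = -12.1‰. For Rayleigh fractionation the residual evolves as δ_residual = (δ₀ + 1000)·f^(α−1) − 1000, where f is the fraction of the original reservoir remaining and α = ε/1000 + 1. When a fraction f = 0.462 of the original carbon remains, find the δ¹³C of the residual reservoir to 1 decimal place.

Rayleigh residual: δ_res = (δ₀ + 1000)·f^(α−1) − 1000
α = ε/1000 + 1 = 0.98790, so α − 1 = -0.01210
f^(α−1) = 0.462^(-0.01210) = 1.009387
δ_res = (-11.1 + 1000) × 1.009387 − 1000 = 998.183 − 1000 = -1.82‰

-1.8‰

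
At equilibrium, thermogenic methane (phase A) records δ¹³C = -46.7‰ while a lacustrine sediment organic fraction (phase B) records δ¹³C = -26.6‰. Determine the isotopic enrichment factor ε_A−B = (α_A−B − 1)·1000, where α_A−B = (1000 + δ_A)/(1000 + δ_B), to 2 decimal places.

-20.65‰

α_A−B = (1000 + -46.7) / (1000 + -26.6) = 953.3 / 973.4 = 0.979351
ε_A−B = (0.979351 − 1) × 1000 = -20.649‰
(The approximation ε ≈ δ_A − δ_B would give -20.1‰.)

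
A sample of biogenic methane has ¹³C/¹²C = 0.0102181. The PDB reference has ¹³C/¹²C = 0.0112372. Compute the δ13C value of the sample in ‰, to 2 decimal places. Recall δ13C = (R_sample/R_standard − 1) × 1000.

-90.69‰

δ13C = (R_sample / R_standard − 1) × 1000
R_sample / R_standard = 0.0102181 / 0.0112372 = 0.909310
δ13C = (0.909310 − 1) × 1000 = -90.690‰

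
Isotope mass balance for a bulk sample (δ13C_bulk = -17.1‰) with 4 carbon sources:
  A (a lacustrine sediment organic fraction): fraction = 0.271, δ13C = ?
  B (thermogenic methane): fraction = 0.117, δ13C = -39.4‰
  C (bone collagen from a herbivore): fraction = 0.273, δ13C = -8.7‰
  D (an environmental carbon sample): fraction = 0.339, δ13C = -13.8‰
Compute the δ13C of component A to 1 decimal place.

-20.1‰

Isotope mass balance: δ_bulk = Σ fᵢ·δᵢ.
-17.1 = 0.271×δ_A + 0.117×(-39.4) + 0.273×(-8.7) + 0.339×(-13.8)
0.271·δ_A = -17.1 − (-11.663) = -5.437
δ_A = -5.437 / 0.271 = -20.06‰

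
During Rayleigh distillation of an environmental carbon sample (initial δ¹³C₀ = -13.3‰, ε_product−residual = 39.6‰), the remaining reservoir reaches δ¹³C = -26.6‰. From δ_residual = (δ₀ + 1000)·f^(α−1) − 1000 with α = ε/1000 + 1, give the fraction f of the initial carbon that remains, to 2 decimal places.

0.71

α − 1 = ε/1000 = 0.0396
(δ_res + 1000)/(δ₀ + 1000) = (-26.6 + 1000)/(-13.3 + 1000) = 973.4/986.7 = 0.986521
f = 0.986521^(1/0.0396) = exp(ln(0.986521)/0.0396) = exp(-0.01357/0.0396)
f = exp(-0.3427) = 0.7099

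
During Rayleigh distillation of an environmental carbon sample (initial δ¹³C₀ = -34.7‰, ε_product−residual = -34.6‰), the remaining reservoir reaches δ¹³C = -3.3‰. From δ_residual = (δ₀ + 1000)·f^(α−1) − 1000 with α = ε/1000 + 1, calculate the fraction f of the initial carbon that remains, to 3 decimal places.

α − 1 = ε/1000 = -0.0346
(δ_res + 1000)/(δ₀ + 1000) = (-3.3 + 1000)/(-34.7 + 1000) = 996.7/965.3 = 1.032529
f = 1.032529^(1/-0.0346) = exp(ln(1.032529)/-0.0346) = exp(0.03201/-0.0346)
f = exp(-0.9252) = 0.3965

0.396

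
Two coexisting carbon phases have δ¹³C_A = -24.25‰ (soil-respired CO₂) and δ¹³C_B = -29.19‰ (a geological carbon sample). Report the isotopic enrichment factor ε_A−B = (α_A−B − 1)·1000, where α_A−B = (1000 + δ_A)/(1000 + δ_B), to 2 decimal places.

5.09‰

α_A−B = (1000 + -24.25) / (1000 + -29.19) = 975.75 / 970.81 = 1.005089
ε_A−B = (1.005089 − 1) × 1000 = 5.089‰
(The approximation ε ≈ δ_A − δ_B would give 4.94‰.)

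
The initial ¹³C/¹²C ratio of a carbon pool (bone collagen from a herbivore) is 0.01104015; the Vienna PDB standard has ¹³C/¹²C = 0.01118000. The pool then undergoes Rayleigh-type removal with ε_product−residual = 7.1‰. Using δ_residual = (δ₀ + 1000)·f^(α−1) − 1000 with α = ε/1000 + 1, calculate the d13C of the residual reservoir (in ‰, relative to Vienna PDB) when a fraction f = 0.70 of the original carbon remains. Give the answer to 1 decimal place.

δ₀ = (0.01104015/0.01118000 − 1)×1000 = (0.987491 − 1)×1000 = -12.509‰
α − 1 = ε/1000 = 0.0071
f^(α−1) = 0.70^(0.0071) = 0.997471
δ_res = (-12.509 + 1000) × 0.997471 − 1000 = 984.994 − 1000 = -15.01‰

-15.0‰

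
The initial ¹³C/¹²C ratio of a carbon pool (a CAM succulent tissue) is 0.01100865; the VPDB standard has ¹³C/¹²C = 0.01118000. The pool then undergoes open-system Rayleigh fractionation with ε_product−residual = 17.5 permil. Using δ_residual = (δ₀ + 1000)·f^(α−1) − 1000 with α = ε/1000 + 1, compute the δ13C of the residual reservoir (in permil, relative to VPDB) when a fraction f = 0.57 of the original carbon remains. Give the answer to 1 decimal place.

-25.0 permil

δ₀ = (0.01100865/0.01118000 − 1)×1000 = (0.984674 − 1)×1000 = -15.326 permil
α − 1 = ε/1000 = 0.0175
f^(α−1) = 0.57^(0.0175) = 0.990211
δ_res = (-15.326 + 1000) × 0.990211 − 1000 = 975.035 − 1000 = -24.97 permil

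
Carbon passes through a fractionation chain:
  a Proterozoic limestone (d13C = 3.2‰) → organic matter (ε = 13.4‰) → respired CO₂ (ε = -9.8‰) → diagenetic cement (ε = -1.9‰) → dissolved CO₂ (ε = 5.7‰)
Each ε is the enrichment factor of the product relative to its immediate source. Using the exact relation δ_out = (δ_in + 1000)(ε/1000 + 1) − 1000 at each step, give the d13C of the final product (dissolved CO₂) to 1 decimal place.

10.5‰

step 1: δ = (3.20 + 1000)·(13.4/1000 + 1) − 1000 = 16.64‰
step 2: δ = (16.64 + 1000)·(-9.8/1000 + 1) − 1000 = 6.68‰
step 3: δ = (6.68 + 1000)·(-1.9/1000 + 1) − 1000 = 4.77‰
step 4: δ = (4.77 + 1000)·(5.7/1000 + 1) − 1000 = 10.49‰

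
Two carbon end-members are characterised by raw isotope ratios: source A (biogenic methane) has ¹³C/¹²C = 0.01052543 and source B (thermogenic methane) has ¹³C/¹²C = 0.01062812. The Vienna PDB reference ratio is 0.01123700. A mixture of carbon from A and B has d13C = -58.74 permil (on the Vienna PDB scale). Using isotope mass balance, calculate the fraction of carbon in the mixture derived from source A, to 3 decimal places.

δ_A = (0.01052543/0.01123700 − 1)×1000 = (0.936676 − 1)×1000 = -63.324 permil
δ_B = (0.01062812/0.01123700 − 1)×1000 = (0.945815 − 1)×1000 = -54.185 permil
f_A = (δ_mix − δ_B)/(δ_A − δ_B) = (-58.74 − (-54.185))/(-63.324 − (-54.185))
f_A = -4.555 / -9.139 = 0.4984

0.498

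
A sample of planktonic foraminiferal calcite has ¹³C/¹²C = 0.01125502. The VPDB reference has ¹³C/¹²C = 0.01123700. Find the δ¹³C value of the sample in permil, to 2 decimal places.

δ¹³C = (R_sample / R_standard − 1) × 1000
R_sample / R_standard = 0.01125502 / 0.01123700 = 1.001604
δ¹³C = (1.001604 − 1) × 1000 = 1.604 permil

1.60 permil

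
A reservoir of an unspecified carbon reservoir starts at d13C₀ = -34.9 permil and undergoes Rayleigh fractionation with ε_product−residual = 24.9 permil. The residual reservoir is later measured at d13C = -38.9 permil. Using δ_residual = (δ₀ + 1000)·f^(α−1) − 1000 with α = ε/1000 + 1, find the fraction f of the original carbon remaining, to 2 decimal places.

0.85

α − 1 = ε/1000 = 0.0249
(δ_res + 1000)/(δ₀ + 1000) = (-38.9 + 1000)/(-34.9 + 1000) = 961.1/965.1 = 0.995855
f = 0.995855^(1/0.0249) = exp(ln(0.995855)/0.0249) = exp(-0.00415/0.0249)
f = exp(-0.1668) = 0.8464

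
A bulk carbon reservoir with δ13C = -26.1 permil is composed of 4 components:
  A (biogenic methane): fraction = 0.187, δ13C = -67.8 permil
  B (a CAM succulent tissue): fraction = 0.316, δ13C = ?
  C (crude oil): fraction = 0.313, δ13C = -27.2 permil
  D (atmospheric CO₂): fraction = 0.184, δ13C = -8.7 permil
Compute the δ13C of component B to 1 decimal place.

Isotope mass balance: δ_bulk = Σ fᵢ·δᵢ.
-26.1 = 0.187×(-67.8) + 0.316×δ_B + 0.313×(-27.2) + 0.184×(-8.7)
0.316·δ_B = -26.1 − (-22.793) = -3.307
δ_B = -3.307 / 0.316 = -10.47 permil

-10.5 permil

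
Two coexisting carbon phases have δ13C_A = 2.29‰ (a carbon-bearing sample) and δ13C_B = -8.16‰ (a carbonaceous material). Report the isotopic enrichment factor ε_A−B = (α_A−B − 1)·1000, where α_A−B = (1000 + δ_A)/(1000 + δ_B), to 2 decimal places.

10.54‰

α_A−B = (1000 + 2.29) / (1000 + -8.16) = 1002.29 / 991.84 = 1.010536
ε_A−B = (1.010536 − 1) × 1000 = 10.536‰
(The approximation ε ≈ δ_A − δ_B would give 10.45‰.)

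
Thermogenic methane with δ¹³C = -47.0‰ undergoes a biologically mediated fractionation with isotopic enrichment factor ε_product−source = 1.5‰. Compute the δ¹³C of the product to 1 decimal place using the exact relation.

Exactly, δ_product = (δ_source + 1000)·(ε/1000 + 1) − 1000.
δ_product = (-47.0 + 1000) × (1.5/1000 + 1) − 1000
δ_product = -45.57‰

-45.6‰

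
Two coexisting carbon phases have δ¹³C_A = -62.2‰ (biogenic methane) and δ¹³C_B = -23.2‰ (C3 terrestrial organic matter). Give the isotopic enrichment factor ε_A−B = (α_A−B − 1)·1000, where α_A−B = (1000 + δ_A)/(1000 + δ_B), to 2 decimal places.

-39.93‰

α_A−B = (1000 + -62.2) / (1000 + -23.2) = 937.8 / 976.8 = 0.960074
ε_A−B = (0.960074 − 1) × 1000 = -39.926‰
(The approximation ε ≈ δ_A − δ_B would give -39.0‰.)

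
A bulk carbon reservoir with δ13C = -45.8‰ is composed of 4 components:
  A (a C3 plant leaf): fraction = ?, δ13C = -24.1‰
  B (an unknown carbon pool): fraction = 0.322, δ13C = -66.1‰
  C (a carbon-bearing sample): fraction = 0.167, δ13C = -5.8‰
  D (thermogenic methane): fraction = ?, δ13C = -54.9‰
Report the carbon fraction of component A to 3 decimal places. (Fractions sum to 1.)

0.146

Let f_A and f_D be the unknown fractions; fractions sum to 1 so f_A + f_D = 0.511.
Mass balance: Σ fᵢ·δᵢ = δ_bulk ⇒ f_A·(-24.1) + f_D·(-54.9) = -45.8 − (-22.253) = -23.547
Substitute f_D = 0.511 − f_A:
f_A·(-24.1 − -54.9) = -23.547 − 0.511×(-54.9) = 4.507
f_A = 4.507 / 30.8 = 0.1463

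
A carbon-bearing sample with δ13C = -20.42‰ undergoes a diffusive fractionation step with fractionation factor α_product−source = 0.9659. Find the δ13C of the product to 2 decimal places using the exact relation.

δ_product = (δ_source + 1000)·α − 1000
δ_product = (-20.42 + 1000) × 0.9659 − 1000
δ_product = 946.176 − 1000 = -53.824‰

-53.82‰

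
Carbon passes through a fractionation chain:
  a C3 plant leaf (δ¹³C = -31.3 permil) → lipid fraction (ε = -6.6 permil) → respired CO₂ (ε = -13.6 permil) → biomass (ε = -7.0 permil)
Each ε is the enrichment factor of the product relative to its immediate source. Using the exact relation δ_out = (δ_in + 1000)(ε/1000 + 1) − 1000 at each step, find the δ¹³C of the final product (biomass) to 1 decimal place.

-57.4 permil

step 1: δ = (-31.30 + 1000)·(-6.6/1000 + 1) − 1000 = -37.69 permil
step 2: δ = (-37.69 + 1000)·(-13.6/1000 + 1) − 1000 = -50.78 permil
step 3: δ = (-50.78 + 1000)·(-7.0/1000 + 1) − 1000 = -57.43 permil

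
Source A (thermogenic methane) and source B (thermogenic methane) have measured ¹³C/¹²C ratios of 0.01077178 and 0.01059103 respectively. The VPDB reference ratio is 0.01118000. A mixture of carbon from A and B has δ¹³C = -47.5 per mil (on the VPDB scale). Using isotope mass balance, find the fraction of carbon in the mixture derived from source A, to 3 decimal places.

δ_A = (0.01077178/0.01118000 − 1)×1000 = (0.963487 − 1)×1000 = -36.513 per mil
δ_B = (0.01059103/0.01118000 − 1)×1000 = (0.947319 − 1)×1000 = -52.681 per mil
f_A = (δ_mix − δ_B)/(δ_A − δ_B) = (-47.5 − (-52.681))/(-36.513 − (-52.681))
f_A = 5.181 / 16.167 = 0.3204

0.320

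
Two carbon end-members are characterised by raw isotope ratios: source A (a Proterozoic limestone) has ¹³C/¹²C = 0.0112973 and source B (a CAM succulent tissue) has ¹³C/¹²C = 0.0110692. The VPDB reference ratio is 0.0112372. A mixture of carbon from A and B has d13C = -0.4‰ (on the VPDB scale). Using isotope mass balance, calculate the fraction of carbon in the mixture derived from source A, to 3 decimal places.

0.717

δ_A = (0.0112973/0.0112372 − 1)×1000 = (1.005348 − 1)×1000 = 5.348‰
δ_B = (0.0110692/0.0112372 − 1)×1000 = (0.985050 − 1)×1000 = -14.950‰
f_A = (δ_mix − δ_B)/(δ_A − δ_B) = (-0.4 − (-14.950))/(5.348 − (-14.950))
f_A = 14.550 / 20.299 = 0.7168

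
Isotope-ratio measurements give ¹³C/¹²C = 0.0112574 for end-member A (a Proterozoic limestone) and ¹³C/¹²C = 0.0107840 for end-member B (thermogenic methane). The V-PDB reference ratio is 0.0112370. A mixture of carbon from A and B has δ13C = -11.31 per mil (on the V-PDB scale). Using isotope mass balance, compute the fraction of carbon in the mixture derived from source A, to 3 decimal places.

0.688

δ_A = (0.0112574/0.0112370 − 1)×1000 = (1.001815 − 1)×1000 = 1.815 per mil
δ_B = (0.0107840/0.0112370 − 1)×1000 = (0.959687 − 1)×1000 = -40.313 per mil
f_A = (δ_mix − δ_B)/(δ_A − δ_B) = (-11.31 − (-40.313))/(1.815 − (-40.313))
f_A = 29.003 / 42.129 = 0.6884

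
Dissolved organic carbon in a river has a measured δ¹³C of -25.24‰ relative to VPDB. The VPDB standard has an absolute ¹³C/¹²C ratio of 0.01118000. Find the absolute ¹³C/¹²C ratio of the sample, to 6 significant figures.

R_sample = R_standard × (δ¹³C/1000 + 1)
R_sample = 0.01118000 × (-25.24/1000 + 1) = 0.01118000 × 0.974760
R_sample = 0.0108978

0.0108978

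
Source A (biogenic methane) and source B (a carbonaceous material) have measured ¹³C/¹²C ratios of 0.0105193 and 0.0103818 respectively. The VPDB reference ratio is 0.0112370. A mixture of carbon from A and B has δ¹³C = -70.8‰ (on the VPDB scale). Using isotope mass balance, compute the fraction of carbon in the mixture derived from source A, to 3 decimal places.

0.434

δ_A = (0.0105193/0.0112370 − 1)×1000 = (0.936131 − 1)×1000 = -63.869‰
δ_B = (0.0103818/0.0112370 − 1)×1000 = (0.923894 − 1)×1000 = -76.106‰
f_A = (δ_mix − δ_B)/(δ_A − δ_B) = (-70.8 − (-76.106))/(-63.869 − (-76.106))
f_A = 5.306 / 12.236 = 0.4336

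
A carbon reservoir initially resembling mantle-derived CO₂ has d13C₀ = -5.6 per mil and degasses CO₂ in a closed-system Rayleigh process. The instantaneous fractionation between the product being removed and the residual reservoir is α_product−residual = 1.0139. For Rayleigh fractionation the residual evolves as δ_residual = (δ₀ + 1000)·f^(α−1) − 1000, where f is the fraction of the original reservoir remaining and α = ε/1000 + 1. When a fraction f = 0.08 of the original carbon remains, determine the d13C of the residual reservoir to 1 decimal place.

-39.9 per mil

Rayleigh residual: δ_res = (δ₀ + 1000)·f^(α−1) − 1000
α − 1 = 0.01390
f^(α−1) = 0.08^(0.01390) = 0.965501
δ_res = (-5.6 + 1000) × 0.965501 − 1000 = 960.095 − 1000 = -39.91 per mil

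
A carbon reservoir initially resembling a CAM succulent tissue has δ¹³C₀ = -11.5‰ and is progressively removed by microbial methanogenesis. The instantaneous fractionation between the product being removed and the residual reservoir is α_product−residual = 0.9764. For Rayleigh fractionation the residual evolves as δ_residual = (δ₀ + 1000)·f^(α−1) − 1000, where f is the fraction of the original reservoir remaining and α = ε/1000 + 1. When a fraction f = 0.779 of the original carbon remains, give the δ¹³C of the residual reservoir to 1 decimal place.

Rayleigh residual: δ_res = (δ₀ + 1000)·f^(α−1) − 1000
α − 1 = -0.02360
f^(α−1) = 0.779^(-0.02360) = 1.005911
δ_res = (-11.5 + 1000) × 1.005911 − 1000 = 994.343 − 1000 = -5.66‰

-5.7‰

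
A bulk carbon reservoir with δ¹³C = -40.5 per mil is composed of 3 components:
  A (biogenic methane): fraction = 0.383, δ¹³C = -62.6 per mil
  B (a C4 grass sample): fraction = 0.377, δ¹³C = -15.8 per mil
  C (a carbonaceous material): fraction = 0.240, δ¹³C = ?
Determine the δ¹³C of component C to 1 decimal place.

Isotope mass balance: δ_bulk = Σ fᵢ·δᵢ.
-40.5 = 0.383×(-62.6) + 0.377×(-15.8) + 0.240×δ_C
0.240·δ_C = -40.5 − (-29.932) = -10.568
δ_C = -10.568 / 0.240 = -44.03 per mil

-44.0 per mil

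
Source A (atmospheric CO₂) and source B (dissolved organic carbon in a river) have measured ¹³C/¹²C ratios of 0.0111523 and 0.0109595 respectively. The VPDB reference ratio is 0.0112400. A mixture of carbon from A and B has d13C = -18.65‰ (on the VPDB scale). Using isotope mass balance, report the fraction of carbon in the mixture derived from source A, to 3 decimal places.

0.368

δ_A = (0.0111523/0.0112400 − 1)×1000 = (0.992198 − 1)×1000 = -7.802‰
δ_B = (0.0109595/0.0112400 − 1)×1000 = (0.975044 − 1)×1000 = -24.956‰
f_A = (δ_mix − δ_B)/(δ_A − δ_B) = (-18.65 − (-24.956))/(-7.802 − (-24.956))
f_A = 6.306 / 17.153 = 0.3676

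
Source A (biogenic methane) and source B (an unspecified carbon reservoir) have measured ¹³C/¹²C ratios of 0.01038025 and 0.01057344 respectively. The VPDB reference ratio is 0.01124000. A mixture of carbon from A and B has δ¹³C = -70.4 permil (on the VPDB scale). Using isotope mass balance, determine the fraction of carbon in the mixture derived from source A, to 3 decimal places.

δ_A = (0.01038025/0.01124000 − 1)×1000 = (0.923510 − 1)×1000 = -76.490 permil
δ_B = (0.01057344/0.01124000 − 1)×1000 = (0.940698 − 1)×1000 = -59.302 permil
f_A = (δ_mix − δ_B)/(δ_A − δ_B) = (-70.4 − (-59.302))/(-76.490 − (-59.302))
f_A = -11.098 / -17.188 = 0.6457

0.646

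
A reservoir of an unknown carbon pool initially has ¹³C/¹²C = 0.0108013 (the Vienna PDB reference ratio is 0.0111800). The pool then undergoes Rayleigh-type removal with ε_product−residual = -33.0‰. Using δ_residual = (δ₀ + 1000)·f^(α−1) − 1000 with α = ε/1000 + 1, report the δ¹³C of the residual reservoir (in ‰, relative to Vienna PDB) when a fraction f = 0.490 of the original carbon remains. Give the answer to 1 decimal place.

-10.9‰

δ₀ = (0.0108013/0.0111800 − 1)×1000 = (0.966127 − 1)×1000 = -33.873‰
α − 1 = ε/1000 = -0.0330
f^(α−1) = 0.490^(-0.0330) = 1.023820
δ_res = (-33.873 + 1000) × 1.023820 − 1000 = 989.140 − 1000 = -10.86‰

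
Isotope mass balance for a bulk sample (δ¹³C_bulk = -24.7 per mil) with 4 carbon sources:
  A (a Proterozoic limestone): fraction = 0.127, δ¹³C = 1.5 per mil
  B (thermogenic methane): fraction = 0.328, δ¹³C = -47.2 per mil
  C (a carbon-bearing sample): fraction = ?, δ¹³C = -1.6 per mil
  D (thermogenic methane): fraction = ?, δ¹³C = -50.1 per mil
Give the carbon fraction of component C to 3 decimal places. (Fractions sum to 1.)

0.369

Let f_C and f_D be the unknown fractions; fractions sum to 1 so f_C + f_D = 0.545.
Mass balance: Σ fᵢ·δᵢ = δ_bulk ⇒ f_C·(-1.6) + f_D·(-50.1) = -24.7 − (-15.291) = -9.409
Substitute f_D = 0.545 − f_C:
f_C·(-1.6 − -50.1) = -9.409 − 0.545×(-50.1) = 17.896
f_C = 17.896 / 48.5 = 0.3690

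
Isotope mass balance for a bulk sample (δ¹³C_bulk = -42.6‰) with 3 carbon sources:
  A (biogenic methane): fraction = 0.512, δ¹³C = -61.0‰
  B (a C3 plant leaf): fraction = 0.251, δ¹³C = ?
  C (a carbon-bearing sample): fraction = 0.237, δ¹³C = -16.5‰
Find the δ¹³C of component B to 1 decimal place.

-29.7‰

Isotope mass balance: δ_bulk = Σ fᵢ·δᵢ.
-42.6 = 0.512×(-61.0) + 0.251×δ_B + 0.237×(-16.5)
0.251·δ_B = -42.6 − (-35.142) = -7.458
δ_B = -7.458 / 0.251 = -29.71‰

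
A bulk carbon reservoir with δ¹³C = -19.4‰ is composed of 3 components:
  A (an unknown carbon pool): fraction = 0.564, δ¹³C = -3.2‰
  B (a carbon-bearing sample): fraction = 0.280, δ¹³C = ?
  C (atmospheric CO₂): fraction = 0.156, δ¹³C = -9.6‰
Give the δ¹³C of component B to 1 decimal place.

Isotope mass balance: δ_bulk = Σ fᵢ·δᵢ.
-19.4 = 0.564×(-3.2) + 0.280×δ_B + 0.156×(-9.6)
0.280·δ_B = -19.4 − (-3.302) = -16.098
δ_B = -16.098 / 0.280 = -57.49‰

-57.5‰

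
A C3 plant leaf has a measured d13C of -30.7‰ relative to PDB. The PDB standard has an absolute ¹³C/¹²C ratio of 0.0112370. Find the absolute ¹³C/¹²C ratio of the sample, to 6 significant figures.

R_sample = R_standard × (d13C/1000 + 1)
R_sample = 0.0112370 × (-30.7/1000 + 1) = 0.0112370 × 0.969300
R_sample = 0.0108920

0.0108920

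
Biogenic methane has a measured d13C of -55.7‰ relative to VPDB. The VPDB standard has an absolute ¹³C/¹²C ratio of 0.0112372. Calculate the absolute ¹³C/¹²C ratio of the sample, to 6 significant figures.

0.0106113

R_sample = R_standard × (d13C/1000 + 1)
R_sample = 0.0112372 × (-55.7/1000 + 1) = 0.0112372 × 0.944300
R_sample = 0.0106113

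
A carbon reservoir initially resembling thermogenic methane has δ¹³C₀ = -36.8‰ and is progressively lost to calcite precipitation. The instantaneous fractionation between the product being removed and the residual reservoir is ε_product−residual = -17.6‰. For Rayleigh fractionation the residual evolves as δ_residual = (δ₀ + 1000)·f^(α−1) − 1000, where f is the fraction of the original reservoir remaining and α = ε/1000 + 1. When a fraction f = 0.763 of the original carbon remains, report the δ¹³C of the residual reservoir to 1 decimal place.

-32.2‰

Rayleigh residual: δ_res = (δ₀ + 1000)·f^(α−1) − 1000
α = ε/1000 + 1 = 0.98240, so α − 1 = -0.01760
f^(α−1) = 0.763^(-0.01760) = 1.004772
δ_res = (-36.8 + 1000) × 1.004772 − 1000 = 967.796 − 1000 = -32.20‰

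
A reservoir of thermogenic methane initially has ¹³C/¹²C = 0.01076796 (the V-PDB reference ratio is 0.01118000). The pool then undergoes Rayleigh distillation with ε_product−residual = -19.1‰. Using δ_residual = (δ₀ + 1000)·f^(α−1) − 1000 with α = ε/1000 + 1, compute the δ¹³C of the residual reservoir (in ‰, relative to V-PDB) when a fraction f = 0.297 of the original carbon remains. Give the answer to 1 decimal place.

δ₀ = (0.01076796/0.01118000 − 1)×1000 = (0.963145 − 1)×1000 = -36.855‰
α − 1 = ε/1000 = -0.0191
f^(α−1) = 0.297^(-0.0191) = 1.023459
δ_res = (-36.855 + 1000) × 1.023459 − 1000 = 985.739 − 1000 = -14.26‰

-14.3‰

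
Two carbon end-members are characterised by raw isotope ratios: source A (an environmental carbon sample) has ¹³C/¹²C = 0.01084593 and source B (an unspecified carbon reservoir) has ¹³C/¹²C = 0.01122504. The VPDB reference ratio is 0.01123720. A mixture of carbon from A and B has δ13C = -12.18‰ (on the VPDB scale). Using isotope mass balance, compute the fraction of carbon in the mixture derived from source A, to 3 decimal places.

0.329

δ_A = (0.01084593/0.01123720 − 1)×1000 = (0.965181 − 1)×1000 = -34.819‰
δ_B = (0.01122504/0.01123720 − 1)×1000 = (0.998918 − 1)×1000 = -1.082‰
f_A = (δ_mix − δ_B)/(δ_A − δ_B) = (-12.18 − (-1.082))/(-34.819 − (-1.082))
f_A = -11.098 / -33.737 = 0.3290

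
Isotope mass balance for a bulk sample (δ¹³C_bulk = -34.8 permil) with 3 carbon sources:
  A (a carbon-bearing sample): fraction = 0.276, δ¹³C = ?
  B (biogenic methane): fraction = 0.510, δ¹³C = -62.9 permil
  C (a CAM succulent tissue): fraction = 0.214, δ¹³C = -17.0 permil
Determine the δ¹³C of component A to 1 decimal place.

Isotope mass balance: δ_bulk = Σ fᵢ·δᵢ.
-34.8 = 0.276×δ_A + 0.510×(-62.9) + 0.214×(-17.0)
0.276·δ_A = -34.8 − (-35.717) = 0.917
δ_A = 0.917 / 0.276 = 3.32 permil

3.3 permil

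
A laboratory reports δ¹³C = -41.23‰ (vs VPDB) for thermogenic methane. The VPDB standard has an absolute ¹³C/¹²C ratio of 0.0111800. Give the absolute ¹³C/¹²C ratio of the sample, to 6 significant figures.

0.0107190

R_sample = R_standard × (δ¹³C/1000 + 1)
R_sample = 0.0111800 × (-41.23/1000 + 1) = 0.0111800 × 0.958770
R_sample = 0.0107190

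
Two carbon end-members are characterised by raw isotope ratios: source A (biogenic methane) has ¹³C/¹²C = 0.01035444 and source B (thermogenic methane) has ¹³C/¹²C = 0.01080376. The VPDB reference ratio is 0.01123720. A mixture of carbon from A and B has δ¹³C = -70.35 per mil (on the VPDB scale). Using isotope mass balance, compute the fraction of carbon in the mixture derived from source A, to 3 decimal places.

δ_A = (0.01035444/0.01123720 − 1)×1000 = (0.921443 − 1)×1000 = -78.557 per mil
δ_B = (0.01080376/0.01123720 − 1)×1000 = (0.961428 − 1)×1000 = -38.572 per mil
f_A = (δ_mix − δ_B)/(δ_A − δ_B) = (-70.35 − (-38.572))/(-78.557 − (-38.572))
f_A = -31.778 / -39.985 = 0.7947

0.795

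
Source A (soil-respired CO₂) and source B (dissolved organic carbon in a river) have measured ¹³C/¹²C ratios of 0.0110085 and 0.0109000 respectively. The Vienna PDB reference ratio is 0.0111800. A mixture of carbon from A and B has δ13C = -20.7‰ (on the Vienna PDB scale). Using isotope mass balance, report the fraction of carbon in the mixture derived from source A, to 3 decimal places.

δ_A = (0.0110085/0.0111800 − 1)×1000 = (0.984660 − 1)×1000 = -15.340‰
δ_B = (0.0109000/0.0111800 − 1)×1000 = (0.974955 − 1)×1000 = -25.045‰
f_A = (δ_mix − δ_B)/(δ_A − δ_B) = (-20.7 − (-25.045))/(-15.340 − (-25.045))
f_A = 4.345 / 9.705 = 0.4477

0.448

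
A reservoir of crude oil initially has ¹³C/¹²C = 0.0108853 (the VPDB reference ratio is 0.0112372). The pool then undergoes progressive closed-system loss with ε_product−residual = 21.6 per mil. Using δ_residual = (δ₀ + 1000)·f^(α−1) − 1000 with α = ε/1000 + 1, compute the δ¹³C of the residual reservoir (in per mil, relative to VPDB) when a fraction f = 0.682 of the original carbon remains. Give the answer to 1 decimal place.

δ₀ = (0.0108853/0.0112372 − 1)×1000 = (0.968684 − 1)×1000 = -31.316 per mil
α − 1 = ε/1000 = 0.0216
f^(α−1) = 0.682^(0.0216) = 0.991767
δ_res = (-31.316 + 1000) × 0.991767 − 1000 = 960.709 − 1000 = -39.29 per mil

-39.3 per mil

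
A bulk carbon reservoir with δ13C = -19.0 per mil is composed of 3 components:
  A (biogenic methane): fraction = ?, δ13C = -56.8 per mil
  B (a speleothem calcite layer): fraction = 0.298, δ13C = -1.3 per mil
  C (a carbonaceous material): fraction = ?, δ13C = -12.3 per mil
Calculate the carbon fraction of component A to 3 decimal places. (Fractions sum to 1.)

Let f_A and f_C be the unknown fractions; fractions sum to 1 so f_A + f_C = 0.702.
Mass balance: Σ fᵢ·δᵢ = δ_bulk ⇒ f_A·(-56.8) + f_C·(-12.3) = -19.0 − (-0.387) = -18.613
Substitute f_C = 0.702 − f_A:
f_A·(-56.8 − -12.3) = -18.613 − 0.702×(-12.3) = -9.978
f_A = -9.978 / -44.5 = 0.2242

0.224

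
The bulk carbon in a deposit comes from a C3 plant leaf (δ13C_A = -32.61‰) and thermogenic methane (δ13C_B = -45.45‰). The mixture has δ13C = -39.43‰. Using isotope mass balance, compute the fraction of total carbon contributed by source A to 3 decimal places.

δ_mix = f_A·δ_A + (1 − f_A)·δ_B  ⇒  f_A = (δ_mix − δ_B)/(δ_A − δ_B)
f_A = (-39.43 − (-45.45)) / (-32.61 − (-45.45))
f_A = 6.02 / 12.84 = 0.4688

0.469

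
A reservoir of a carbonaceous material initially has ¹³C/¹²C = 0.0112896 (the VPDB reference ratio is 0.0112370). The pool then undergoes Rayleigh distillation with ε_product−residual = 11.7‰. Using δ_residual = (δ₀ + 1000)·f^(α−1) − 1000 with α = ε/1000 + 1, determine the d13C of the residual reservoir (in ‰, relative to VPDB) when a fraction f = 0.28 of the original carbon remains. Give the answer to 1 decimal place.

δ₀ = (0.0112896/0.0112370 − 1)×1000 = (1.004681 − 1)×1000 = 4.681‰
α − 1 = ε/1000 = 0.0117
f^(α−1) = 0.28^(0.0117) = 0.985217
δ_res = (4.681 + 1000) × 0.985217 − 1000 = 989.828 − 1000 = -10.17‰

-10.2‰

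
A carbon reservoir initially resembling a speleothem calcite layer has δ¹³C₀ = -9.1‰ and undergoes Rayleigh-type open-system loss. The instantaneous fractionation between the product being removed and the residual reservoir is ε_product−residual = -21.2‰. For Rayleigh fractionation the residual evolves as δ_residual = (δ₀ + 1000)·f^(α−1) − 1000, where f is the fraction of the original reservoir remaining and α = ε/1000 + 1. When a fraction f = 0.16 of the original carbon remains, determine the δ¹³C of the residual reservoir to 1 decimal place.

30.2‰

Rayleigh residual: δ_res = (δ₀ + 1000)·f^(α−1) − 1000
α = ε/1000 + 1 = 0.97880, so α − 1 = -0.02120
f^(α−1) = 0.16^(-0.02120) = 1.039615
δ_res = (-9.1 + 1000) × 1.039615 − 1000 = 1030.155 − 1000 = 30.15‰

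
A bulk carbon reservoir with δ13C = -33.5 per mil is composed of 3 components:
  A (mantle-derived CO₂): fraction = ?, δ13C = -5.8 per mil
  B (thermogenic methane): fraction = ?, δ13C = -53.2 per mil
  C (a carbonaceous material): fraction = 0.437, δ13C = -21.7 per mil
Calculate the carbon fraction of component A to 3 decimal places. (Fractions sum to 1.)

0.125

Let f_A and f_B be the unknown fractions; fractions sum to 1 so f_A + f_B = 0.563.
Mass balance: Σ fᵢ·δᵢ = δ_bulk ⇒ f_A·(-5.8) + f_B·(-53.2) = -33.5 − (-9.483) = -24.017
Substitute f_B = 0.563 − f_A:
f_A·(-5.8 − -53.2) = -24.017 − 0.563×(-53.2) = 5.934
f_A = 5.934 / 47.4 = 0.1252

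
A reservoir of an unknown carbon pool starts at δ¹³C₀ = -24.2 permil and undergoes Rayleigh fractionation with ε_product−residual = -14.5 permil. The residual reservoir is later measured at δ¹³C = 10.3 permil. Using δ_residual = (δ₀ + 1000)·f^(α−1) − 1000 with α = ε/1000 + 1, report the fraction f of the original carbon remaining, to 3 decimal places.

α − 1 = ε/1000 = -0.0145
(δ_res + 1000)/(δ₀ + 1000) = (10.3 + 1000)/(-24.2 + 1000) = 1010.3/975.8 = 1.035356
f = 1.035356^(1/-0.0145) = exp(ln(1.035356)/-0.0145) = exp(0.03474/-0.0145)
f = exp(-2.3962) = 0.0911

0.091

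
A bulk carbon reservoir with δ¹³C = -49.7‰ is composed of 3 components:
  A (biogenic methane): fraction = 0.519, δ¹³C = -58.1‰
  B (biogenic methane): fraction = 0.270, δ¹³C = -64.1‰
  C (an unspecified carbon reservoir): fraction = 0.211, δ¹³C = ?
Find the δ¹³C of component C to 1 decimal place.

Isotope mass balance: δ_bulk = Σ fᵢ·δᵢ.
-49.7 = 0.519×(-58.1) + 0.270×(-64.1) + 0.211×δ_C
0.211·δ_C = -49.7 − (-47.461) = -2.239
δ_C = -2.239 / 0.211 = -10.61‰

-10.6‰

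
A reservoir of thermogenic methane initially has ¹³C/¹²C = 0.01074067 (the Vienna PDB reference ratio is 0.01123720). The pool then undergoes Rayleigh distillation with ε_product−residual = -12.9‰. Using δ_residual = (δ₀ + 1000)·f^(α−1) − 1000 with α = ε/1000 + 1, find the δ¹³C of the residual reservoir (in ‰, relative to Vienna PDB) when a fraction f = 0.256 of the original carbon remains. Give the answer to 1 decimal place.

-27.2‰

δ₀ = (0.01074067/0.01123720 − 1)×1000 = (0.955814 − 1)×1000 = -44.186‰
α − 1 = ε/1000 = -0.0129
f^(α−1) = 0.256^(-0.0129) = 1.017733
δ_res = (-44.186 + 1000) × 1.017733 − 1000 = 972.763 − 1000 = -27.24‰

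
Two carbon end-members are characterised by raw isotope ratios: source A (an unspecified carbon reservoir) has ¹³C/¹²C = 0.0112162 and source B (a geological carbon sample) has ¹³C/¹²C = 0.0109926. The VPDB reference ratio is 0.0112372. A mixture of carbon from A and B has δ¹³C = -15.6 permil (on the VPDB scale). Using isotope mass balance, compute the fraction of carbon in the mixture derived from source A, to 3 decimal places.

δ_A = (0.0112162/0.0112372 − 1)×1000 = (0.998131 − 1)×1000 = -1.869 permil
δ_B = (0.0109926/0.0112372 − 1)×1000 = (0.978233 − 1)×1000 = -21.767 permil
f_A = (δ_mix − δ_B)/(δ_A − δ_B) = (-15.6 − (-21.767))/(-1.869 − (-21.767))
f_A = 6.167 / 19.898 = 0.3099

0.310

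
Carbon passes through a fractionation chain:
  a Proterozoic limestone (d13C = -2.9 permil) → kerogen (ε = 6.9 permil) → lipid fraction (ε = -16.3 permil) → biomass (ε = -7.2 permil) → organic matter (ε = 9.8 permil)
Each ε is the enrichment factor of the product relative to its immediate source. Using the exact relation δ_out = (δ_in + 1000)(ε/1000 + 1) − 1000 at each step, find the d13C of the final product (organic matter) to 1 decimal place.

-9.9 permil

step 1: δ = (-2.90 + 1000)·(6.9/1000 + 1) − 1000 = 3.98 permil
step 2: δ = (3.98 + 1000)·(-16.3/1000 + 1) − 1000 = -12.38 permil
step 3: δ = (-12.38 + 1000)·(-7.2/1000 + 1) − 1000 = -19.50 permil
step 4: δ = (-19.50 + 1000)·(9.8/1000 + 1) − 1000 = -9.89 permil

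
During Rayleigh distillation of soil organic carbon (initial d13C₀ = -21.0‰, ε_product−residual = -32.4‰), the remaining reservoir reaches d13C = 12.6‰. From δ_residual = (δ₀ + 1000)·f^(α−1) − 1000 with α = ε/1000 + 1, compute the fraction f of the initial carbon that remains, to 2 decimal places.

0.35

α − 1 = ε/1000 = -0.0324
(δ_res + 1000)/(δ₀ + 1000) = (12.6 + 1000)/(-21.0 + 1000) = 1012.6/979.0 = 1.034321
f = 1.034321^(1/-0.0324) = exp(ln(1.034321)/-0.0324) = exp(0.03374/-0.0324)
f = exp(-1.0415) = 0.3529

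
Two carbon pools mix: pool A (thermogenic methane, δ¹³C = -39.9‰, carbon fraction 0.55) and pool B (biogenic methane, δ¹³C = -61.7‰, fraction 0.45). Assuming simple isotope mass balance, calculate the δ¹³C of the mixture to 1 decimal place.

δ_mix = f_A·δ_A + f_B·δ_B
δ_mix = 0.55 × (-39.9) + 0.45 × (-61.7)
δ_mix = -21.95 + -27.77 = -49.71‰

-49.7‰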